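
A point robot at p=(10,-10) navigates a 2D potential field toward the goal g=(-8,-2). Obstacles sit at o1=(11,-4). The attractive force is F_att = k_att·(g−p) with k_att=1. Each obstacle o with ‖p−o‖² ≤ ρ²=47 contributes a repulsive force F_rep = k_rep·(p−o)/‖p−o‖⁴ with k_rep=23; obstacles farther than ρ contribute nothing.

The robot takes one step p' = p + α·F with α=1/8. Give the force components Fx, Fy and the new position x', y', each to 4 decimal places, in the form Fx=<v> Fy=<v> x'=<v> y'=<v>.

F_att = 1·(g−p) = 1·(-18,8) = (-18.0000,8.0000)
o1: d²=37 ≤ ρ²=47; F_rep = 23·(-1,-6)/37² = (-0.0168,-0.1008)
F = F_att + ΣF_rep = (-18.0168,7.8992)
p' = p + 1/8·F = (7.7479,-9.0126)

Fx=-18.0168 Fy=7.8992 x'=7.7479 y'=-9.0126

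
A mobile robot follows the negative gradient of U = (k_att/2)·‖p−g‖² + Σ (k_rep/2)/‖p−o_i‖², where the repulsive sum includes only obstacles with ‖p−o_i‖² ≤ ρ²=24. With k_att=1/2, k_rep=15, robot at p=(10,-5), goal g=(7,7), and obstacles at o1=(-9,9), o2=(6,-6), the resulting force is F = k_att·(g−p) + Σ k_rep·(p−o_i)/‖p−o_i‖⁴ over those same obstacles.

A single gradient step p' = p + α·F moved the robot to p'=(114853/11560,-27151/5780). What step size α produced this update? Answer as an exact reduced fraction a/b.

α = 1/20

F_att = 1/2·(g−p) = 1/2·(-3,12) = (-1.5000,6.0000)
o1: d²=557 > ρ²=24 → inactive
o2: d²=17 ≤ ρ²=24; F_rep = 15·(4,1)/17² = (0.2076,0.0519)
F = F_att + ΣF_rep = (-1.2924,6.0519)
Δp = p'−p = (-0.0646,0.3026); α = Δx/Fx = (-747/11560) / (-747/578) = 1/20
check: Δy/Fy = (1749/5780) / (1749/289) = 1/20 ✓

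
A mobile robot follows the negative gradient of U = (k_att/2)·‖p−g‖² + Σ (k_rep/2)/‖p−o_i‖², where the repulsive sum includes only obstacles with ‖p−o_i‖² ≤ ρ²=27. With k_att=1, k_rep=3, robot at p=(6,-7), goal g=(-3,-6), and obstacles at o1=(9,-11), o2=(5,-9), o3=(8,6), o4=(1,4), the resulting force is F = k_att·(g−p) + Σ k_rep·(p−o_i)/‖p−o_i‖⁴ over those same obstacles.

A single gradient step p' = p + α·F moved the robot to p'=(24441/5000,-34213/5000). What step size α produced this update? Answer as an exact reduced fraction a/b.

α = 1/8

F_att = 1·(g−p) = 1·(-9,1) = (-9.0000,1.0000)
o1: d²=25 ≤ ρ²=27; F_rep = 3·(-3,4)/25² = (-0.0144,0.0192)
o2: d²=5 ≤ ρ²=27; F_rep = 3·(1,2)/5² = (0.1200,0.2400)
o3: d²=173 > ρ²=27 → inactive
o4: d²=146 > ρ²=27 → inactive
F = F_att + ΣF_rep = (-8.8944,1.2592)
Δp = p'−p = (-1.1118,0.1574); α = Δx/Fx = (-5559/5000) / (-5559/625) = 1/8
check: Δy/Fy = (787/5000) / (787/625) = 1/8 ✓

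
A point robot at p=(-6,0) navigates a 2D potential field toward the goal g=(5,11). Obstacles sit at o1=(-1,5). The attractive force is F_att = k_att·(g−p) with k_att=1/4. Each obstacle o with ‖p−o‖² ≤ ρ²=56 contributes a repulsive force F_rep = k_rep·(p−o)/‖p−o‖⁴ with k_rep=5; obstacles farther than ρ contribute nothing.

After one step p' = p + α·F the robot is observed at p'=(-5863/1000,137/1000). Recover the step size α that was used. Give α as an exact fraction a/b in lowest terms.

α = 1/20

F_att = 1/4·(g−p) = 1/4·(11,11) = (2.7500,2.7500)
o1: d²=50 ≤ ρ²=56; F_rep = 5·(-5,-5)/50² = (-0.0100,-0.0100)
F = F_att + ΣF_rep = (2.7400,2.7400)
Δp = p'−p = (0.1370,0.1370); α = Δx/Fx = (137/1000) / (137/50) = 1/20
check: Δy/Fy = (137/1000) / (137/50) = 1/20 ✓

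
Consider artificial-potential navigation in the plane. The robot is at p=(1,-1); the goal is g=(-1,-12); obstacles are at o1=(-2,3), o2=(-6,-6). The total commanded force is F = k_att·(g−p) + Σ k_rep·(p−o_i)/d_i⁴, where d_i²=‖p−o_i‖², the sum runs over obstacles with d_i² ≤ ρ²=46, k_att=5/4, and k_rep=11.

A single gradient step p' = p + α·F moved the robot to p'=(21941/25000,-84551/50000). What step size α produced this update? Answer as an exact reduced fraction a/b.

F_att = 5/4·(g−p) = 5/4·(-2,-11) = (-2.5000,-13.7500)
o1: d²=25 ≤ ρ²=46; F_rep = 11·(3,-4)/25² = (0.0528,-0.0704)
o2: d²=74 > ρ²=46 → inactive
F = F_att + ΣF_rep = (-2.4472,-13.8204)
Δp = p'−p = (-0.1224,-0.6910); α = Δx/Fx = (-3059/25000) / (-3059/1250) = 1/20
check: Δy/Fy = (-34551/50000) / (-34551/2500) = 1/20 ✓

α = 1/20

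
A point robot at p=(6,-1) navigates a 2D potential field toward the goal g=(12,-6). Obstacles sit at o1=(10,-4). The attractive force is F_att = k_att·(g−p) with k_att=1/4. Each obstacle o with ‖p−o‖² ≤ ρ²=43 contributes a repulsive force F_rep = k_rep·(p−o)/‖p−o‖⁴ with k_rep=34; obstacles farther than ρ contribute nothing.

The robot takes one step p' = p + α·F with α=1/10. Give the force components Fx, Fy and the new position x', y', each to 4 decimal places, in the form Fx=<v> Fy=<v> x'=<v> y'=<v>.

F_att = 1/4·(g−p) = 1/4·(6,-5) = (1.5000,-1.2500)
o1: d²=25 ≤ ρ²=43; F_rep = 34·(-4,3)/25² = (-0.2176,0.1632)
F = F_att + ΣF_rep = (1.2824,-1.0868)
p' = p + 1/10·F = (6.1282,-1.1087)

Fx=1.2824 Fy=-1.0868 x'=6.1282 y'=-1.1087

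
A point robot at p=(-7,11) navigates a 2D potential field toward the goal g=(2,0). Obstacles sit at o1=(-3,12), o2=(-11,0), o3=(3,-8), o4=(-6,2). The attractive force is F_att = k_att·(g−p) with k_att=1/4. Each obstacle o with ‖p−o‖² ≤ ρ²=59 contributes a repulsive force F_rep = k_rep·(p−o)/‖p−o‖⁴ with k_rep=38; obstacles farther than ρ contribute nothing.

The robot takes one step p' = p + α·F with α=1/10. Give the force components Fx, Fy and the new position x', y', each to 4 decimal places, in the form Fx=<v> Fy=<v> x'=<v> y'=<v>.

F_att = 1/4·(g−p) = 1/4·(9,-11) = (2.2500,-2.7500)
o1: d²=17 ≤ ρ²=59; F_rep = 38·(-4,-1)/17² = (-0.5260,-0.1315)
o2: d²=137 > ρ²=59 → inactive
o3: d²=461 > ρ²=59 → inactive
o4: d²=82 > ρ²=59 → inactive
F = F_att + ΣF_rep = (1.7240,-2.8815)
p' = p + 1/10·F = (-6.8276,10.7119)

Fx=1.7240 Fy=-2.8815 x'=-6.8276 y'=10.7119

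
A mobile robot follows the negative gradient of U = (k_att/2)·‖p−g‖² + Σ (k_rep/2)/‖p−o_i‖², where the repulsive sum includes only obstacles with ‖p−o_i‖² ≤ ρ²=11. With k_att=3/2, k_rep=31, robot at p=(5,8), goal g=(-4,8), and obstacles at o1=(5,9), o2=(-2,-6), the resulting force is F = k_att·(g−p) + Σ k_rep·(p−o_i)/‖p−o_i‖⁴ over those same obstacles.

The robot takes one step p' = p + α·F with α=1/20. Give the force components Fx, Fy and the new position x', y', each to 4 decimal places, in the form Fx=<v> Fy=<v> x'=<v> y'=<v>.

F_att = 3/2·(g−p) = 3/2·(-9,0) = (-13.5000,0.0000)
o1: d²=1 ≤ ρ²=11; F_rep = 31·(0,-1)/1² = (0.0000,-31.0000)
o2: d²=245 > ρ²=11 → inactive
F = F_att + ΣF_rep = (-13.5000,-31.0000)
p' = p + 1/20·F = (4.3250,6.4500)

Fx=-13.5000 Fy=-31.0000 x'=4.3250 y'=6.4500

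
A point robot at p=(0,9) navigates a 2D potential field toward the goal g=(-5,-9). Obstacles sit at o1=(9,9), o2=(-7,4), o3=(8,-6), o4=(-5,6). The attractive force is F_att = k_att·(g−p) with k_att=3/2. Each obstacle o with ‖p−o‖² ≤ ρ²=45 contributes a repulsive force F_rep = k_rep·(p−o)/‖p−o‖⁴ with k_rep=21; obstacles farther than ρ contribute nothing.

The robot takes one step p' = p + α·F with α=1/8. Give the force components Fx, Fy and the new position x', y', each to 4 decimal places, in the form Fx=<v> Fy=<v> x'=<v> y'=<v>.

Fx=-7.4092 Fy=-26.9455 x'=-0.9261 y'=5.6318

F_att = 3/2·(g−p) = 3/2·(-5,-18) = (-7.5000,-27.0000)
o1: d²=81 > ρ²=45 → inactive
o2: d²=74 > ρ²=45 → inactive
o3: d²=289 > ρ²=45 → inactive
o4: d²=34 ≤ ρ²=45; F_rep = 21·(5,3)/34² = (0.0908,0.0545)
F = F_att + ΣF_rep = (-7.4092,-26.9455)
p' = p + 1/8·F = (-0.9261,5.6318)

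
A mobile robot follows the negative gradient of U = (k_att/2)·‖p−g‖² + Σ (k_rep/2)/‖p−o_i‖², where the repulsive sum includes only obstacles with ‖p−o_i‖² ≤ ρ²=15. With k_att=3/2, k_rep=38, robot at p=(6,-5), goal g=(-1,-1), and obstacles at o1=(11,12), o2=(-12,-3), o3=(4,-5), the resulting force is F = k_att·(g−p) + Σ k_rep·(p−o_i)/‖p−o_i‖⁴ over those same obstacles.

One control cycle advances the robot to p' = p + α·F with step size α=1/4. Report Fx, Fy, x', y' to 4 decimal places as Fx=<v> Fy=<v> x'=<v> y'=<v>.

Fx=-5.7500 Fy=6.0000 x'=4.5625 y'=-3.5000

F_att = 3/2·(g−p) = 3/2·(-7,4) = (-10.5000,6.0000)
o1: d²=314 > ρ²=15 → inactive
o2: d²=328 > ρ²=15 → inactive
o3: d²=4 ≤ ρ²=15; F_rep = 38·(2,0)/4² = (4.7500,0.0000)
F = F_att + ΣF_rep = (-5.7500,6.0000)
p' = p + 1/4·F = (4.5625,-3.5000)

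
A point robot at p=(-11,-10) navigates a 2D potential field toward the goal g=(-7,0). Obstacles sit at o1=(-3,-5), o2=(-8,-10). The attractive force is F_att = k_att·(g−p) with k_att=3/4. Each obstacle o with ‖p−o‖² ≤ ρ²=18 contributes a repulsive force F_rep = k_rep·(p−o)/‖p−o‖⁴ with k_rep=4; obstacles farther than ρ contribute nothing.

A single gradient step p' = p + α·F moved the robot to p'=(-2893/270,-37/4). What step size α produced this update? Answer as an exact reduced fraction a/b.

α = 1/10

F_att = 3/4·(g−p) = 3/4·(4,10) = (3.0000,7.5000)
o1: d²=89 > ρ²=18 → inactive
o2: d²=9 ≤ ρ²=18; F_rep = 4·(-3,0)/9² = (-0.1481,0.0000)
F = F_att + ΣF_rep = (2.8519,7.5000)
Δp = p'−p = (0.2852,0.7500); α = Δx/Fx = (77/270) / (77/27) = 1/10
check: Δy/Fy = (3/4) / (15/2) = 1/10 ✓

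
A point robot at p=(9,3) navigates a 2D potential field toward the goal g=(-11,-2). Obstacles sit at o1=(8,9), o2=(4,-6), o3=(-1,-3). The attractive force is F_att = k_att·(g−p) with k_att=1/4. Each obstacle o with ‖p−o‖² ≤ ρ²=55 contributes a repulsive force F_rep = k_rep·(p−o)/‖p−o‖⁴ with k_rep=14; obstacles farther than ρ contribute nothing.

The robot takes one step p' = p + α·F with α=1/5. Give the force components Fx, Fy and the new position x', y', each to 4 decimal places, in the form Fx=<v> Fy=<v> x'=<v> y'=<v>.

Fx=-4.9898 Fy=-1.3114 x'=8.0020 y'=2.7377

F_att = 1/4·(g−p) = 1/4·(-20,-5) = (-5.0000,-1.2500)
o1: d²=37 ≤ ρ²=55; F_rep = 14·(1,-6)/37² = (0.0102,-0.0614)
o2: d²=106 > ρ²=55 → inactive
o3: d²=136 > ρ²=55 → inactive
F = F_att + ΣF_rep = (-4.9898,-1.3114)
p' = p + 1/5·F = (8.0020,2.7377)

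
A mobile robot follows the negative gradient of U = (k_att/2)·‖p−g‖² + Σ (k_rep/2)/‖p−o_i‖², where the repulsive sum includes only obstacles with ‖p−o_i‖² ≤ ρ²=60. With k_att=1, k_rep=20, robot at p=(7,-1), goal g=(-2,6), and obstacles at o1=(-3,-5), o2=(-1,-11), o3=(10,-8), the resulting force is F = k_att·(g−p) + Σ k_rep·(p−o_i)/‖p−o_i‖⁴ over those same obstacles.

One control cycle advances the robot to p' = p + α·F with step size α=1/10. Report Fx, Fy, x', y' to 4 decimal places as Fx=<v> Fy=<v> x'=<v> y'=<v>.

Fx=-9.0178 Fy=7.0416 x'=6.0982 y'=-0.2958

F_att = 1·(g−p) = 1·(-9,7) = (-9.0000,7.0000)
o1: d²=116 > ρ²=60 → inactive
o2: d²=164 > ρ²=60 → inactive
o3: d²=58 ≤ ρ²=60; F_rep = 20·(-3,7)/58² = (-0.0178,0.0416)
F = F_att + ΣF_rep = (-9.0178,7.0416)
p' = p + 1/10·F = (6.0982,-0.2958)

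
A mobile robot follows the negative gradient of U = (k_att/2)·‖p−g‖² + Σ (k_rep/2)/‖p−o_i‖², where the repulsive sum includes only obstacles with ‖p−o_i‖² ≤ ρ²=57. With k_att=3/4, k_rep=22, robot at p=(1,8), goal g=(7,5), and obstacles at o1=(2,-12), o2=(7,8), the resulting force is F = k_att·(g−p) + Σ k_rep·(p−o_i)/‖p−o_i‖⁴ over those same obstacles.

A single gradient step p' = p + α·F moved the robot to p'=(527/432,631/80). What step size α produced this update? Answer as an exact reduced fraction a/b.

α = 1/20

F_att = 3/4·(g−p) = 3/4·(6,-3) = (4.5000,-2.2500)
o1: d²=401 > ρ²=57 → inactive
o2: d²=36 ≤ ρ²=57; F_rep = 22·(-6,0)/36² = (-0.1019,0.0000)
F = F_att + ΣF_rep = (4.3981,-2.2500)
Δp = p'−p = (0.2199,-0.1125); α = Δx/Fx = (95/432) / (475/108) = 1/20
check: Δy/Fy = (-9/80) / (-9/4) = 1/20 ✓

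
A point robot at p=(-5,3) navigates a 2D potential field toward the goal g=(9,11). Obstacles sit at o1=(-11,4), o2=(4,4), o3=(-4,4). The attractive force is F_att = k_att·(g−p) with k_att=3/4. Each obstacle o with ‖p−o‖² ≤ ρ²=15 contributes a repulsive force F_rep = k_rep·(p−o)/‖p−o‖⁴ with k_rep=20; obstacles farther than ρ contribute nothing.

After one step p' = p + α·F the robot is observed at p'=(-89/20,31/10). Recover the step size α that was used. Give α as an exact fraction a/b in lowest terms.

F_att = 3/4·(g−p) = 3/4·(14,8) = (10.5000,6.0000)
o1: d²=37 > ρ²=15 → inactive
o2: d²=82 > ρ²=15 → inactive
o3: d²=2 ≤ ρ²=15; F_rep = 20·(-1,-1)/2² = (-5.0000,-5.0000)
F = F_att + ΣF_rep = (5.5000,1.0000)
Δp = p'−p = (0.5500,0.1000); α = Δx/Fx = (11/20) / (11/2) = 1/10
check: Δy/Fy = (1/10) / (1) = 1/10 ✓

α = 1/10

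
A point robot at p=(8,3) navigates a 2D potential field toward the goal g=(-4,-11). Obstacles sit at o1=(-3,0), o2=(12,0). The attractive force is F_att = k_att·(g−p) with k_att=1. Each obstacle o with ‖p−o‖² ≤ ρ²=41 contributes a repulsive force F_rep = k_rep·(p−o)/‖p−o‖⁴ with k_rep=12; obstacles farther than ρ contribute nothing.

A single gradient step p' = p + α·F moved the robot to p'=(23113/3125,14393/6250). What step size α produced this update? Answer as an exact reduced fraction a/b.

F_att = 1·(g−p) = 1·(-12,-14) = (-12.0000,-14.0000)
o1: d²=130 > ρ²=41 → inactive
o2: d²=25 ≤ ρ²=41; F_rep = 12·(-4,3)/25² = (-0.0768,0.0576)
F = F_att + ΣF_rep = (-12.0768,-13.9424)
Δp = p'−p = (-0.6038,-0.6971); α = Δx/Fx = (-1887/3125) / (-7548/625) = 1/20
check: Δy/Fy = (-4357/6250) / (-8714/625) = 1/20 ✓

α = 1/20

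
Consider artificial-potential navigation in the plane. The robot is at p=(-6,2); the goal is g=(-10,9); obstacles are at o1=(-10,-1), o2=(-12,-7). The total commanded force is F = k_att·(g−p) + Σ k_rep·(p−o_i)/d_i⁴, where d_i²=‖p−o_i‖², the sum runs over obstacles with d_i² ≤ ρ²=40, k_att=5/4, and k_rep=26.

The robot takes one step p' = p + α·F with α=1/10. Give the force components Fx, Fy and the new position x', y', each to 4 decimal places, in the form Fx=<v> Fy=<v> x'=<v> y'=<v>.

F_att = 5/4·(g−p) = 5/4·(-4,7) = (-5.0000,8.7500)
o1: d²=25 ≤ ρ²=40; F_rep = 26·(4,3)/25² = (0.1664,0.1248)
o2: d²=117 > ρ²=40 → inactive
F = F_att + ΣF_rep = (-4.8336,8.8748)
p' = p + 1/10·F = (-6.4834,2.8875)

Fx=-4.8336 Fy=8.8748 x'=-6.4834 y'=2.8875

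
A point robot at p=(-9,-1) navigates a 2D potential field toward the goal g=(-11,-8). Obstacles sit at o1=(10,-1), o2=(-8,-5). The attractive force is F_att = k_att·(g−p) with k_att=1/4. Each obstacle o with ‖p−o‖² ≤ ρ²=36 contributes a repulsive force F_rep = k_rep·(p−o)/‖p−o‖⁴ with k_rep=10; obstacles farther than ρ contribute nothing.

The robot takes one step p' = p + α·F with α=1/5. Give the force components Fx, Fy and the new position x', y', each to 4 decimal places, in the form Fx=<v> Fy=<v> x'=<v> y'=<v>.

F_att = 1/4·(g−p) = 1/4·(-2,-7) = (-0.5000,-1.7500)
o1: d²=361 > ρ²=36 → inactive
o2: d²=17 ≤ ρ²=36; F_rep = 10·(-1,4)/17² = (-0.0346,0.1384)
F = F_att + ΣF_rep = (-0.5346,-1.6116)
p' = p + 1/5·F = (-9.1069,-1.3223)

Fx=-0.5346 Fy=-1.6116 x'=-9.1069 y'=-1.3223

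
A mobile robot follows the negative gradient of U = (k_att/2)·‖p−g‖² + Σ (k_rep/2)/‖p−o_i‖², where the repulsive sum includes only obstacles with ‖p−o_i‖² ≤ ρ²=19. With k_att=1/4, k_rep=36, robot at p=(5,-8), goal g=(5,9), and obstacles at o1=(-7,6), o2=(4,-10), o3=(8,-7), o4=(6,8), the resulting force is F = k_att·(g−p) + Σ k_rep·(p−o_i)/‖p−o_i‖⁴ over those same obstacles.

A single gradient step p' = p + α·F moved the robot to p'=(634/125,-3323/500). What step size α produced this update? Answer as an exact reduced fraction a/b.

F_att = 1/4·(g−p) = 1/4·(0,17) = (0.0000,4.2500)
o1: d²=340 > ρ²=19 → inactive
o2: d²=5 ≤ ρ²=19; F_rep = 36·(1,2)/5² = (1.4400,2.8800)
o3: d²=10 ≤ ρ²=19; F_rep = 36·(-3,-1)/10² = (-1.0800,-0.3600)
o4: d²=257 > ρ²=19 → inactive
F = F_att + ΣF_rep = (0.3600,6.7700)
Δp = p'−p = (0.0720,1.3540); α = Δx/Fx = (9/125) / (9/25) = 1/5
check: Δy/Fy = (677/500) / (677/100) = 1/5 ✓

α = 1/5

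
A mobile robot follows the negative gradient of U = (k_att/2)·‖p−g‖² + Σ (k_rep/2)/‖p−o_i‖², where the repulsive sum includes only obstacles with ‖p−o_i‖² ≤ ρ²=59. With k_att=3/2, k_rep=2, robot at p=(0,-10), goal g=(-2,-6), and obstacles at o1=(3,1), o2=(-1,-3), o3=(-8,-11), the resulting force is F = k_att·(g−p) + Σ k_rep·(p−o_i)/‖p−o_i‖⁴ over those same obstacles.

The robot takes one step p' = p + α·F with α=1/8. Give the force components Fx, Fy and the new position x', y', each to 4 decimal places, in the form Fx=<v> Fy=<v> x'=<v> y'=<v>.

F_att = 3/2·(g−p) = 3/2·(-2,4) = (-3.0000,6.0000)
o1: d²=130 > ρ²=59 → inactive
o2: d²=50 ≤ ρ²=59; F_rep = 2·(1,-7)/50² = (0.0008,-0.0056)
o3: d²=65 > ρ²=59 → inactive
F = F_att + ΣF_rep = (-2.9992,5.9944)
p' = p + 1/8·F = (-0.3749,-9.2507)

Fx=-2.9992 Fy=5.9944 x'=-0.3749 y'=-9.2507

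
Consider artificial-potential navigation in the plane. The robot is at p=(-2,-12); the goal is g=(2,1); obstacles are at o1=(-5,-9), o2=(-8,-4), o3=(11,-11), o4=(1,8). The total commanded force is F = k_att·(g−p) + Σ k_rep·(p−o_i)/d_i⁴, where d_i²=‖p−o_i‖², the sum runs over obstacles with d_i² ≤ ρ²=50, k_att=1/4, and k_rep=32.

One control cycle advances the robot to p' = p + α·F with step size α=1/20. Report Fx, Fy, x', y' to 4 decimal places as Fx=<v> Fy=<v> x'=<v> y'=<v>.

F_att = 1/4·(g−p) = 1/4·(4,13) = (1.0000,3.2500)
o1: d²=18 ≤ ρ²=50; F_rep = 32·(3,-3)/18² = (0.2963,-0.2963)
o2: d²=100 > ρ²=50 → inactive
o3: d²=170 > ρ²=50 → inactive
o4: d²=409 > ρ²=50 → inactive
F = F_att + ΣF_rep = (1.2963,2.9537)
p' = p + 1/20·F = (-1.9352,-11.8523)

Fx=1.2963 Fy=2.9537 x'=-1.9352 y'=-11.8523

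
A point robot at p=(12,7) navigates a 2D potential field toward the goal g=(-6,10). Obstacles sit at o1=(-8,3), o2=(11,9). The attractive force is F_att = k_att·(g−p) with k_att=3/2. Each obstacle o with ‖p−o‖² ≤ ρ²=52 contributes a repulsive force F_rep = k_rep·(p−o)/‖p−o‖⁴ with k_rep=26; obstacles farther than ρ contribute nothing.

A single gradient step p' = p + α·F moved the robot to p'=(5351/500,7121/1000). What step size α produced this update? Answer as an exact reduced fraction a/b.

α = 1/20

F_att = 3/2·(g−p) = 3/2·(-18,3) = (-27.0000,4.5000)
o1: d²=416 > ρ²=52 → inactive
o2: d²=5 ≤ ρ²=52; F_rep = 26·(1,-2)/5² = (1.0400,-2.0800)
F = F_att + ΣF_rep = (-25.9600,2.4200)
Δp = p'−p = (-1.2980,0.1210); α = Δx/Fx = (-649/500) / (-649/25) = 1/20
check: Δy/Fy = (121/1000) / (121/50) = 1/20 ✓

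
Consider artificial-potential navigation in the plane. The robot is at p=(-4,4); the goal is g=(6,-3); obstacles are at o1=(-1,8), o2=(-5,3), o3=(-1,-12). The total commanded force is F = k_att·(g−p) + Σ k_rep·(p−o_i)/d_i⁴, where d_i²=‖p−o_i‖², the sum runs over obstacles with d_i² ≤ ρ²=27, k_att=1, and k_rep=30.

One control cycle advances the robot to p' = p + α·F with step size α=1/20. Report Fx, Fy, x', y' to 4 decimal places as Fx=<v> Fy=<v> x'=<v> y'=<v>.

F_att = 1·(g−p) = 1·(10,-7) = (10.0000,-7.0000)
o1: d²=25 ≤ ρ²=27; F_rep = 30·(-3,-4)/25² = (-0.1440,-0.1920)
o2: d²=2 ≤ ρ²=27; F_rep = 30·(1,1)/2² = (7.5000,7.5000)
o3: d²=265 > ρ²=27 → inactive
F = F_att + ΣF_rep = (17.3560,0.3080)
p' = p + 1/20·F = (-3.1322,4.0154)

Fx=17.3560 Fy=0.3080 x'=-3.1322 y'=4.0154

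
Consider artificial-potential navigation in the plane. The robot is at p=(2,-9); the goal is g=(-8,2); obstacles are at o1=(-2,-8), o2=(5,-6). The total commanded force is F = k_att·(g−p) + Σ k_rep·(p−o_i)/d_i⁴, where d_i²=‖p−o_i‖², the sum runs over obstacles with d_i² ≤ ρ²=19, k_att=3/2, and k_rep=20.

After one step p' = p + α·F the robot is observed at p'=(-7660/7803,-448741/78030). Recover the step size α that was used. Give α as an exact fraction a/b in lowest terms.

F_att = 3/2·(g−p) = 3/2·(-10,11) = (-15.0000,16.5000)
o1: d²=17 ≤ ρ²=19; F_rep = 20·(4,-1)/17² = (0.2768,-0.0692)
o2: d²=18 ≤ ρ²=19; F_rep = 20·(-3,-3)/18² = (-0.1852,-0.1852)
F = F_att + ΣF_rep = (-14.9084,16.2456)
Δp = p'−p = (-2.9817,3.2491); α = Δx/Fx = (-23266/7803) / (-116330/7803) = 1/5
check: Δy/Fy = (253529/78030) / (253529/15606) = 1/5 ✓

α = 1/5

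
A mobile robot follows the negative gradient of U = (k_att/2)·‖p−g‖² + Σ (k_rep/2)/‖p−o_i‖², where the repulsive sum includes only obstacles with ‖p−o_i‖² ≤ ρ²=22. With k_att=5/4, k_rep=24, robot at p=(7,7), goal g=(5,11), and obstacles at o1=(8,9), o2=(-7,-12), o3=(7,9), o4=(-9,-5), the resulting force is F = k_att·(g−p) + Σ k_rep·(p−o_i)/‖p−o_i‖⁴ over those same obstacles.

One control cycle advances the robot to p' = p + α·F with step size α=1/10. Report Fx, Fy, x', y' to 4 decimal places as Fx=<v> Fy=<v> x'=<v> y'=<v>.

Fx=-3.4600 Fy=0.0800 x'=6.6540 y'=7.0080

F_att = 5/4·(g−p) = 5/4·(-2,4) = (-2.5000,5.0000)
o1: d²=5 ≤ ρ²=22; F_rep = 24·(-1,-2)/5² = (-0.9600,-1.9200)
o2: d²=557 > ρ²=22 → inactive
o3: d²=4 ≤ ρ²=22; F_rep = 24·(0,-2)/4² = (0.0000,-3.0000)
o4: d²=400 > ρ²=22 → inactive
F = F_att + ΣF_rep = (-3.4600,0.0800)
p' = p + 1/10·F = (6.6540,7.0080)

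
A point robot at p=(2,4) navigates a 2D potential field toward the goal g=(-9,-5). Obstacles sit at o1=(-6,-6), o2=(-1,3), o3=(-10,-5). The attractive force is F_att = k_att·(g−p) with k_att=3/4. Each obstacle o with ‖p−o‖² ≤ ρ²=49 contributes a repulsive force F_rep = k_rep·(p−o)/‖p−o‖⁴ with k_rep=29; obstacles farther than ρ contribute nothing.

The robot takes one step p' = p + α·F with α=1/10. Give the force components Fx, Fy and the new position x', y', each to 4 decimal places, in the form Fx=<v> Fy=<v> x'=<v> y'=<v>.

F_att = 3/4·(g−p) = 3/4·(-11,-9) = (-8.2500,-6.7500)
o1: d²=164 > ρ²=49 → inactive
o2: d²=10 ≤ ρ²=49; F_rep = 29·(3,1)/10² = (0.8700,0.2900)
o3: d²=225 > ρ²=49 → inactive
F = F_att + ΣF_rep = (-7.3800,-6.4600)
p' = p + 1/10·F = (1.2620,3.3540)

Fx=-7.3800 Fy=-6.4600 x'=1.2620 y'=3.3540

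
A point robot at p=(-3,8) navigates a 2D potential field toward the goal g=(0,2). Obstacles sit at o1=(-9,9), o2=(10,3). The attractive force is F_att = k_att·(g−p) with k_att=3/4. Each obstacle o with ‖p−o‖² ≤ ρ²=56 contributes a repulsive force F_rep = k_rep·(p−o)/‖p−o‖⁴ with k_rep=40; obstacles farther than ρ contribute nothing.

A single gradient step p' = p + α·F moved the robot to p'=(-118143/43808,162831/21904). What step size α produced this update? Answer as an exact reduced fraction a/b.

F_att = 3/4·(g−p) = 3/4·(3,-6) = (2.2500,-4.5000)
o1: d²=37 ≤ ρ²=56; F_rep = 40·(6,-1)/37² = (0.1753,-0.0292)
o2: d²=194 > ρ²=56 → inactive
F = F_att + ΣF_rep = (2.4253,-4.5292)
Δp = p'−p = (0.3032,-0.5662); α = Δx/Fx = (13281/43808) / (13281/5476) = 1/8
check: Δy/Fy = (-12401/21904) / (-12401/2738) = 1/8 ✓

α = 1/8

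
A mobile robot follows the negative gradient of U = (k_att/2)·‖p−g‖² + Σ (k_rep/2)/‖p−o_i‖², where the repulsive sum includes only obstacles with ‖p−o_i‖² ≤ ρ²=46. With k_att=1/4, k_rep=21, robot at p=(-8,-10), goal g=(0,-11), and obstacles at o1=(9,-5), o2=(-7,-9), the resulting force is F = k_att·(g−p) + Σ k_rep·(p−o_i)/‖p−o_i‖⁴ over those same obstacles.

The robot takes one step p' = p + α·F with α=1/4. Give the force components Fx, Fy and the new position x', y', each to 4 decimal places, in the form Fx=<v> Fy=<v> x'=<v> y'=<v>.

F_att = 1/4·(g−p) = 1/4·(8,-1) = (2.0000,-0.2500)
o1: d²=314 > ρ²=46 → inactive
o2: d²=2 ≤ ρ²=46; F_rep = 21·(-1,-1)/2² = (-5.2500,-5.2500)
F = F_att + ΣF_rep = (-3.2500,-5.5000)
p' = p + 1/4·F = (-8.8125,-11.3750)

Fx=-3.2500 Fy=-5.5000 x'=-8.8125 y'=-11.3750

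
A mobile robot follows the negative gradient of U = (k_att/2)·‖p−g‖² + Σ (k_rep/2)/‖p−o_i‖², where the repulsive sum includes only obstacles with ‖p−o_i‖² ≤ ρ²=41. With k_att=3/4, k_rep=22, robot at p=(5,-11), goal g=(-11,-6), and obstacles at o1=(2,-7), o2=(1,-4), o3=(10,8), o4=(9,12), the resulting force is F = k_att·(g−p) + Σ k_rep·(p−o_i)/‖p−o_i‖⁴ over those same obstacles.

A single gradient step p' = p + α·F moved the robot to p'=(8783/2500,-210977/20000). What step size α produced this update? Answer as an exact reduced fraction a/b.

F_att = 3/4·(g−p) = 3/4·(-16,5) = (-12.0000,3.7500)
o1: d²=25 ≤ ρ²=41; F_rep = 22·(3,-4)/25² = (0.1056,-0.1408)
o2: d²=65 > ρ²=41 → inactive
o3: d²=386 > ρ²=41 → inactive
o4: d²=545 > ρ²=41 → inactive
F = F_att + ΣF_rep = (-11.8944,3.6092)
Δp = p'−p = (-1.4868,0.4511); α = Δx/Fx = (-3717/2500) / (-7434/625) = 1/8
check: Δy/Fy = (9023/20000) / (9023/2500) = 1/8 ✓

α = 1/8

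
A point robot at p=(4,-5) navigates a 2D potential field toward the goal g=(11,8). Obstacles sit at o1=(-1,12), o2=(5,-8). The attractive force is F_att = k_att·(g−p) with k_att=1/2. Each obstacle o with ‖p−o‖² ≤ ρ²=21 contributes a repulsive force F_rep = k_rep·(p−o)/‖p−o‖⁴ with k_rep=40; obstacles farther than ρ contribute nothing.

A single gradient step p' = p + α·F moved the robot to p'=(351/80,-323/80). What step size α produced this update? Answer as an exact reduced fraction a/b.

α = 1/8

F_att = 1/2·(g−p) = 1/2·(7,13) = (3.5000,6.5000)
o1: d²=314 > ρ²=21 → inactive
o2: d²=10 ≤ ρ²=21; F_rep = 40·(-1,3)/10² = (-0.4000,1.2000)
F = F_att + ΣF_rep = (3.1000,7.7000)
Δp = p'−p = (0.3875,0.9625); α = Δx/Fx = (31/80) / (31/10) = 1/8
check: Δy/Fy = (77/80) / (77/10) = 1/8 ✓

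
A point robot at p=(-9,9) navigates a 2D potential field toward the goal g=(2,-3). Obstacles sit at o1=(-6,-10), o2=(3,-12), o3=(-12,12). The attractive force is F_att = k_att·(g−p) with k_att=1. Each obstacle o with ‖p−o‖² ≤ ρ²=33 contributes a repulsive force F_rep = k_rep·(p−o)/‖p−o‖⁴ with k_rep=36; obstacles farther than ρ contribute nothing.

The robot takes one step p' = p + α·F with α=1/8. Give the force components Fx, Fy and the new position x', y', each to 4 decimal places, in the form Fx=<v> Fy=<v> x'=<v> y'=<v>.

F_att = 1·(g−p) = 1·(11,-12) = (11.0000,-12.0000)
o1: d²=370 > ρ²=33 → inactive
o2: d²=585 > ρ²=33 → inactive
o3: d²=18 ≤ ρ²=33; F_rep = 36·(3,-3)/18² = (0.3333,-0.3333)
F = F_att + ΣF_rep = (11.3333,-12.3333)
p' = p + 1/8·F = (-7.5833,7.4583)

Fx=11.3333 Fy=-12.3333 x'=-7.5833 y'=7.4583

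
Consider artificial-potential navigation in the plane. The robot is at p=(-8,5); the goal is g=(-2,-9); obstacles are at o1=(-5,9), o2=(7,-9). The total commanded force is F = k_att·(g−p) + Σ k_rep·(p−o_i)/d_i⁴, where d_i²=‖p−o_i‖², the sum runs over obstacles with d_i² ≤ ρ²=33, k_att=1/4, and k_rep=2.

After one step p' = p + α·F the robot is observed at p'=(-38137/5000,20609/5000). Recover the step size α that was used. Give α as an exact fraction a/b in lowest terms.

F_att = 1/4·(g−p) = 1/4·(6,-14) = (1.5000,-3.5000)
o1: d²=25 ≤ ρ²=33; F_rep = 2·(-3,-4)/25² = (-0.0096,-0.0128)
o2: d²=421 > ρ²=33 → inactive
F = F_att + ΣF_rep = (1.4904,-3.5128)
Δp = p'−p = (0.3726,-0.8782); α = Δx/Fx = (1863/5000) / (1863/1250) = 1/4
check: Δy/Fy = (-4391/5000) / (-4391/1250) = 1/4 ✓

α = 1/4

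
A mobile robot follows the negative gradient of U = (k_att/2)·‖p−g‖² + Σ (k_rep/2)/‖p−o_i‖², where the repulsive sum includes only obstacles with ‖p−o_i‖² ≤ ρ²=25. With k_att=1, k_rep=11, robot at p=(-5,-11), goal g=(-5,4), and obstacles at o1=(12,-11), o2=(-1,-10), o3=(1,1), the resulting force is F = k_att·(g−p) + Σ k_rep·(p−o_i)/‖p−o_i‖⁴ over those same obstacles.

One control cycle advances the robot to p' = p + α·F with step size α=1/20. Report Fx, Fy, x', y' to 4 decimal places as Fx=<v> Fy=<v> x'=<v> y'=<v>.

Fx=-0.1522 Fy=14.9619 x'=-5.0076 y'=-10.2519

F_att = 1·(g−p) = 1·(0,15) = (0.0000,15.0000)
o1: d²=289 > ρ²=25 → inactive
o2: d²=17 ≤ ρ²=25; F_rep = 11·(-4,-1)/17² = (-0.1522,-0.0381)
o3: d²=180 > ρ²=25 → inactive
F = F_att + ΣF_rep = (-0.1522,14.9619)
p' = p + 1/20·F = (-5.0076,-10.2519)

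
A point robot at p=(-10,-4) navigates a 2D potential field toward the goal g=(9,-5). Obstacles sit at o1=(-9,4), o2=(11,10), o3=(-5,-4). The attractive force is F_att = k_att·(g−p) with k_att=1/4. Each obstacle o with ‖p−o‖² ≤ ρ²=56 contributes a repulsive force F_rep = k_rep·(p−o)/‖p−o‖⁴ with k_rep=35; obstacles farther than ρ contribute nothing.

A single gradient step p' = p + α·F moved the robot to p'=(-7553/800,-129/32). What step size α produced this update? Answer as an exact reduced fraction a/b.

F_att = 1/4·(g−p) = 1/4·(19,-1) = (4.7500,-0.2500)
o1: d²=65 > ρ²=56 → inactive
o2: d²=637 > ρ²=56 → inactive
o3: d²=25 ≤ ρ²=56; F_rep = 35·(-5,0)/25² = (-0.2800,0.0000)
F = F_att + ΣF_rep = (4.4700,-0.2500)
Δp = p'−p = (0.5587,-0.0312); α = Δx/Fx = (447/800) / (447/100) = 1/8
check: Δy/Fy = (-1/32) / (-1/4) = 1/8 ✓

α = 1/8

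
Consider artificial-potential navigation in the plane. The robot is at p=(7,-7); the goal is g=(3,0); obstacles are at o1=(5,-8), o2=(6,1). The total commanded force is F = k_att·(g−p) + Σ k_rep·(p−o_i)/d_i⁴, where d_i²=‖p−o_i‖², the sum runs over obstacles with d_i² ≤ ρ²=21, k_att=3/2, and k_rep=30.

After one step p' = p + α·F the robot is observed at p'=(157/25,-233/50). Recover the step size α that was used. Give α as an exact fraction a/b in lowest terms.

α = 1/5

F_att = 3/2·(g−p) = 3/2·(-4,7) = (-6.0000,10.5000)
o1: d²=5 ≤ ρ²=21; F_rep = 30·(2,1)/5² = (2.4000,1.2000)
o2: d²=65 > ρ²=21 → inactive
F = F_att + ΣF_rep = (-3.6000,11.7000)
Δp = p'−p = (-0.7200,2.3400); α = Δx/Fx = (-18/25) / (-18/5) = 1/5
check: Δy/Fy = (117/50) / (117/10) = 1/5 ✓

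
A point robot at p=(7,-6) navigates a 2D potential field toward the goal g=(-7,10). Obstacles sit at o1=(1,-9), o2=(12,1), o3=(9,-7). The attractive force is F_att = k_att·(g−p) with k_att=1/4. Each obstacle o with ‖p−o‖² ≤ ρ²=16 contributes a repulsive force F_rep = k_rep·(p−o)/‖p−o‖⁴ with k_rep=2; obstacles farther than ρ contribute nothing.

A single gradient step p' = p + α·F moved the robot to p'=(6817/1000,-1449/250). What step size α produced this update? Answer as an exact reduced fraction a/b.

α = 1/20

F_att = 1/4·(g−p) = 1/4·(-14,16) = (-3.5000,4.0000)
o1: d²=45 > ρ²=16 → inactive
o2: d²=74 > ρ²=16 → inactive
o3: d²=5 ≤ ρ²=16; F_rep = 2·(-2,1)/5² = (-0.1600,0.0800)
F = F_att + ΣF_rep = (-3.6600,4.0800)
Δp = p'−p = (-0.1830,0.2040); α = Δx/Fx = (-183/1000) / (-183/50) = 1/20
check: Δy/Fy = (51/250) / (102/25) = 1/20 ✓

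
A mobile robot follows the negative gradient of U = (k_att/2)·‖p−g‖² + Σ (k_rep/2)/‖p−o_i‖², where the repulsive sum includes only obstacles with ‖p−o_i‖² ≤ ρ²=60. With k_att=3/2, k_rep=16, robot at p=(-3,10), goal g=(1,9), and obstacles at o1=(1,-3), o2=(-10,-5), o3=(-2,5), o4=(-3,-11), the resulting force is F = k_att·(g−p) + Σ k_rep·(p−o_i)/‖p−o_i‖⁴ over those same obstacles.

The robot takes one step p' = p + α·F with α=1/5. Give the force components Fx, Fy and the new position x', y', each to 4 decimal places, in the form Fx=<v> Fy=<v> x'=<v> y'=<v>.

F_att = 3/2·(g−p) = 3/2·(4,-1) = (6.0000,-1.5000)
o1: d²=185 > ρ²=60 → inactive
o2: d²=274 > ρ²=60 → inactive
o3: d²=26 ≤ ρ²=60; F_rep = 16·(-1,5)/26² = (-0.0237,0.1183)
o4: d²=441 > ρ²=60 → inactive
F = F_att + ΣF_rep = (5.9763,-1.3817)
p' = p + 1/5·F = (-1.8047,9.7237)

Fx=5.9763 Fy=-1.3817 x'=-1.8047 y'=9.7237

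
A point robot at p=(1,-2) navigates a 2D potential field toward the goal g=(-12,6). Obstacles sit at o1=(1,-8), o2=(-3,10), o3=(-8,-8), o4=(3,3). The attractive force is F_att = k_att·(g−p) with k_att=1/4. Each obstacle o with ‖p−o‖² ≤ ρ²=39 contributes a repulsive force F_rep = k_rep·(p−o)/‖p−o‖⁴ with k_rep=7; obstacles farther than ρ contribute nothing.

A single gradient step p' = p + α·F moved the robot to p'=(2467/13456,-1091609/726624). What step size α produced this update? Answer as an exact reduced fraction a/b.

α = 1/4

F_att = 1/4·(g−p) = 1/4·(-13,8) = (-3.2500,2.0000)
o1: d²=36 ≤ ρ²=39; F_rep = 7·(0,6)/36² = (0.0000,0.0324)
o2: d²=160 > ρ²=39 → inactive
o3: d²=117 > ρ²=39 → inactive
o4: d²=29 ≤ ρ²=39; F_rep = 7·(-2,-5)/29² = (-0.0166,-0.0416)
F = F_att + ΣF_rep = (-3.2666,1.9908)
Δp = p'−p = (-0.8167,0.4977); α = Δx/Fx = (-10989/13456) / (-10989/3364) = 1/4
check: Δy/Fy = (361639/726624) / (361639/181656) = 1/4 ✓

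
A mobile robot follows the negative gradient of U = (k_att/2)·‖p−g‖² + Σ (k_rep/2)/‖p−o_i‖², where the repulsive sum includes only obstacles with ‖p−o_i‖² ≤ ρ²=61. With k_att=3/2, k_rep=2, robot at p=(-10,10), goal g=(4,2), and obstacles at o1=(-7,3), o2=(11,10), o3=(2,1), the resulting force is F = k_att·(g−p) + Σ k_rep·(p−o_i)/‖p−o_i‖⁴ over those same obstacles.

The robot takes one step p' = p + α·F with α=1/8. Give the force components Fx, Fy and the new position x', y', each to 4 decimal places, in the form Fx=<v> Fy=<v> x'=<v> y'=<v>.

F_att = 3/2·(g−p) = 3/2·(14,-8) = (21.0000,-12.0000)
o1: d²=58 ≤ ρ²=61; F_rep = 2·(-3,7)/58² = (-0.0018,0.0042)
o2: d²=441 > ρ²=61 → inactive
o3: d²=225 > ρ²=61 → inactive
F = F_att + ΣF_rep = (20.9982,-11.9958)
p' = p + 1/8·F = (-7.3752,8.5005)

Fx=20.9982 Fy=-11.9958 x'=-7.3752 y'=8.5005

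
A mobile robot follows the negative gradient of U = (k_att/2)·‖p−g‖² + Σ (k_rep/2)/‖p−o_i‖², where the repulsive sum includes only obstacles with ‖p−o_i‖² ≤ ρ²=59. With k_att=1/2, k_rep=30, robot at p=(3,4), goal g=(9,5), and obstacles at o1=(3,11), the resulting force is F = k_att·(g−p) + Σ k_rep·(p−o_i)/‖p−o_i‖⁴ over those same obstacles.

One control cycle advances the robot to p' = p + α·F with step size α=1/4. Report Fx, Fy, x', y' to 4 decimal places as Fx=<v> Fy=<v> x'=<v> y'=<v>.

Fx=3.0000 Fy=0.4125 x'=3.7500 y'=4.1031

F_att = 1/2·(g−p) = 1/2·(6,1) = (3.0000,0.5000)
o1: d²=49 ≤ ρ²=59; F_rep = 30·(0,-7)/49² = (0.0000,-0.0875)
F = F_att + ΣF_rep = (3.0000,0.4125)
p' = p + 1/4·F = (3.7500,4.1031)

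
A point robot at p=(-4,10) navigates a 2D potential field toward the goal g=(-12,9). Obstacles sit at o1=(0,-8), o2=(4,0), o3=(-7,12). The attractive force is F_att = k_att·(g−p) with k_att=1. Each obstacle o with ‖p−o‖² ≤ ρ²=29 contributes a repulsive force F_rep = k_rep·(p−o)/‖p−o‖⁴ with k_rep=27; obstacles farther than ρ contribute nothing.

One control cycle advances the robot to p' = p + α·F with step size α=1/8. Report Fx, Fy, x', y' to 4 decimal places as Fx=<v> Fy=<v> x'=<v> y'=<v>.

F_att = 1·(g−p) = 1·(-8,-1) = (-8.0000,-1.0000)
o1: d²=340 > ρ²=29 → inactive
o2: d²=164 > ρ²=29 → inactive
o3: d²=13 ≤ ρ²=29; F_rep = 27·(3,-2)/13² = (0.4793,-0.3195)
F = F_att + ΣF_rep = (-7.5207,-1.3195)
p' = p + 1/8·F = (-4.9401,9.8351)

Fx=-7.5207 Fy=-1.3195 x'=-4.9401 y'=9.8351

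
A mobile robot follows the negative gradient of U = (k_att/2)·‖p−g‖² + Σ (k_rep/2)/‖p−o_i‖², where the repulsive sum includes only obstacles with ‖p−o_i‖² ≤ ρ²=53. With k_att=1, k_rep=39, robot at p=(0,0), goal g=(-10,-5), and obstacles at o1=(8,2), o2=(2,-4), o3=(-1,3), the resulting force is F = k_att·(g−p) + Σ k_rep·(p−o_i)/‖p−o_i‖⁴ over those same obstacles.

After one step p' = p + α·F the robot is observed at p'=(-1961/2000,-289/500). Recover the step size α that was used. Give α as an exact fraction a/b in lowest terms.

F_att = 1·(g−p) = 1·(-10,-5) = (-10.0000,-5.0000)
o1: d²=68 > ρ²=53 → inactive
o2: d²=20 ≤ ρ²=53; F_rep = 39·(-2,4)/20² = (-0.1950,0.3900)
o3: d²=10 ≤ ρ²=53; F_rep = 39·(1,-3)/10² = (0.3900,-1.1700)
F = F_att + ΣF_rep = (-9.8050,-5.7800)
Δp = p'−p = (-0.9805,-0.5780); α = Δx/Fx = (-1961/2000) / (-1961/200) = 1/10
check: Δy/Fy = (-289/500) / (-289/50) = 1/10 ✓

α = 1/10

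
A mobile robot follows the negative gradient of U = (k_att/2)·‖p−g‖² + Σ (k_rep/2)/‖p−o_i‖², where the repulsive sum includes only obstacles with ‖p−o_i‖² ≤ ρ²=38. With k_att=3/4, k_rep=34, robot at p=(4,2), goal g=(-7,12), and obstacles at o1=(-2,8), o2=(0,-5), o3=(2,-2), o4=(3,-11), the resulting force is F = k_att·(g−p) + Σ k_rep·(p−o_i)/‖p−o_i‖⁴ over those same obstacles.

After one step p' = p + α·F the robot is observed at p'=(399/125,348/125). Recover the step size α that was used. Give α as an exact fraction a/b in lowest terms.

α = 1/10

F_att = 3/4·(g−p) = 3/4·(-11,10) = (-8.2500,7.5000)
o1: d²=72 > ρ²=38 → inactive
o2: d²=65 > ρ²=38 → inactive
o3: d²=20 ≤ ρ²=38; F_rep = 34·(2,4)/20² = (0.1700,0.3400)
o4: d²=170 > ρ²=38 → inactive
F = F_att + ΣF_rep = (-8.0800,7.8400)
Δp = p'−p = (-0.8080,0.7840); α = Δx/Fx = (-101/125) / (-202/25) = 1/10
check: Δy/Fy = (98/125) / (196/25) = 1/10 ✓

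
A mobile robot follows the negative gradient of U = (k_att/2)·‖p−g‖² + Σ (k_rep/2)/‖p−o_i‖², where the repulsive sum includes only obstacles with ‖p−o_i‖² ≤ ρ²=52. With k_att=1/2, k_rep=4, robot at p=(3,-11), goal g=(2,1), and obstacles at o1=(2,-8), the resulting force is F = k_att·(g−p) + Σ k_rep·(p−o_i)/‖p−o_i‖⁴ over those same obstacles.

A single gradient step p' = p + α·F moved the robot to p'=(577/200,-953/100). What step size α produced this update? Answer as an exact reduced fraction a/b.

F_att = 1/2·(g−p) = 1/2·(-1,12) = (-0.5000,6.0000)
o1: d²=10 ≤ ρ²=52; F_rep = 4·(1,-3)/10² = (0.0400,-0.1200)
F = F_att + ΣF_rep = (-0.4600,5.8800)
Δp = p'−p = (-0.1150,1.4700); α = Δx/Fx = (-23/200) / (-23/50) = 1/4
check: Δy/Fy = (147/100) / (147/25) = 1/4 ✓

α = 1/4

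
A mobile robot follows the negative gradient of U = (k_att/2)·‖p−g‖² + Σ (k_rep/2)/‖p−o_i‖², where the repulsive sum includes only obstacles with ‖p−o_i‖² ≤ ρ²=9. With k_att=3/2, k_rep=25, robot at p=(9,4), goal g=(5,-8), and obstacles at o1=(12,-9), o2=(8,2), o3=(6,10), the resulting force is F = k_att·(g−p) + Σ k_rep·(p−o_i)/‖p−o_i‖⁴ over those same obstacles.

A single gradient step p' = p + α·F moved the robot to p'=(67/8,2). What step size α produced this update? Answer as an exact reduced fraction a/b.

F_att = 3/2·(g−p) = 3/2·(-4,-12) = (-6.0000,-18.0000)
o1: d²=178 > ρ²=9 → inactive
o2: d²=5 ≤ ρ²=9; F_rep = 25·(1,2)/5² = (1.0000,2.0000)
o3: d²=45 > ρ²=9 → inactive
F = F_att + ΣF_rep = (-5.0000,-16.0000)
Δp = p'−p = (-0.6250,-2.0000); α = Δx/Fx = (-5/8) / (-5) = 1/8
check: Δy/Fy = (-2) / (-16) = 1/8 ✓

α = 1/8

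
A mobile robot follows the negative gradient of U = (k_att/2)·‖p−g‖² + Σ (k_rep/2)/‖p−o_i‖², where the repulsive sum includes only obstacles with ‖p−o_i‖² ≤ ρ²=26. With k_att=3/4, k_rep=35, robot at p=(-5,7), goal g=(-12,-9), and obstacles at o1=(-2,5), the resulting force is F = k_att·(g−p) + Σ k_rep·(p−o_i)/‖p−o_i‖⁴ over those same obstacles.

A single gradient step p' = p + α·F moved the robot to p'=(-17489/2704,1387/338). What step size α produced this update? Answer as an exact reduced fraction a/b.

F_att = 3/4·(g−p) = 3/4·(-7,-16) = (-5.2500,-12.0000)
o1: d²=13 ≤ ρ²=26; F_rep = 35·(-3,2)/13² = (-0.6213,0.4142)
F = F_att + ΣF_rep = (-5.8713,-11.5858)
Δp = p'−p = (-1.4678,-2.8964); α = Δx/Fx = (-3969/2704) / (-3969/676) = 1/4
check: Δy/Fy = (-979/338) / (-1958/169) = 1/4 ✓

α = 1/4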